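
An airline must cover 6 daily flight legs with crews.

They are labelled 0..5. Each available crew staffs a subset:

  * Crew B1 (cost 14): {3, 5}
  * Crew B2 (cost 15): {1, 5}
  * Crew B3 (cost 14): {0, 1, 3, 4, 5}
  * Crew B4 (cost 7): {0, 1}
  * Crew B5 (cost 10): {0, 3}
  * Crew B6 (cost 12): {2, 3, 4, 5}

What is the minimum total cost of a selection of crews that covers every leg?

19

B4, B6 together cover every leg (B4 ∪ B6 = {0, 1, 2, 3, 4, 5}); total cost 7 + 12 = 19.
The greedy pick B3, B6 costs 26; no covering selection beats 19.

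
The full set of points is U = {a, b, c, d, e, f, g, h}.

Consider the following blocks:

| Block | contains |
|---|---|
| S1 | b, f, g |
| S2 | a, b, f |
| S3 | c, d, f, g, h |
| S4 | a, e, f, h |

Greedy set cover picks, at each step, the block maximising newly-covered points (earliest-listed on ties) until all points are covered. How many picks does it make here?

Greedy: pick S3 (covers 5 new) → pick S2 (covers 2 new) → pick S4 (covers 1 new). Total picks: 3.

3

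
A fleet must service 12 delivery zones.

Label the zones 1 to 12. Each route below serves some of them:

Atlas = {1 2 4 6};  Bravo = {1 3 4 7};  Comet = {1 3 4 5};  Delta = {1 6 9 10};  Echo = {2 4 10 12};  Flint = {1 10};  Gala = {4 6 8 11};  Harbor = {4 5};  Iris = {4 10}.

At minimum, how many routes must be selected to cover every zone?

Bravo and Delta and Echo and Gala and Harbor together: Bravo ∪ Delta ∪ Echo ∪ Gala ∪ Harbor = {1, 2, 3, 4, 5, 6, 7, 8, 9, 10, 11, 12} — every zone is covered.
No 4 of the 9 routes cover everything (all 126 combinations miss at least one zone), so 5 is optimal.

5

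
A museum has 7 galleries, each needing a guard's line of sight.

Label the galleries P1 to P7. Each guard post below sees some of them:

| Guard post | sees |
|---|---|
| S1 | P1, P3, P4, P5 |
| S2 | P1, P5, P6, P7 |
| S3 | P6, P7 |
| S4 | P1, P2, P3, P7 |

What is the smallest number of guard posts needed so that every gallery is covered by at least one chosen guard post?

S1 and S3 and S4 together: S1 ∪ S3 ∪ S4 = {P1, P2, P3, P4, P5, P6, P7} — every gallery is covered.
Only S4 contains P2, so S4 is forced; the remaining 3 galleries need at least 2 more guard posts (each remaining guard post adds at most 2) — so at least 3 guard posts are needed, and 3 is optimal.

3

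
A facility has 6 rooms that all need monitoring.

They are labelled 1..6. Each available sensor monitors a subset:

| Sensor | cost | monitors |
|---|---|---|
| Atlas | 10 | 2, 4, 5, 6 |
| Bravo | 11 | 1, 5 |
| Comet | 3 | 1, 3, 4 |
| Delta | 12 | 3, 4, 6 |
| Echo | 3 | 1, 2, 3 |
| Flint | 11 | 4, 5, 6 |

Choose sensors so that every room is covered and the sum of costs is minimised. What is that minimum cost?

Atlas, Echo together cover every room (Atlas ∪ Echo = {1, 2, 3, 4, 5, 6}); total cost 10 + 3 = 13.
The greedy pick Comet, Echo, Atlas costs 16; no covering selection beats 13.

13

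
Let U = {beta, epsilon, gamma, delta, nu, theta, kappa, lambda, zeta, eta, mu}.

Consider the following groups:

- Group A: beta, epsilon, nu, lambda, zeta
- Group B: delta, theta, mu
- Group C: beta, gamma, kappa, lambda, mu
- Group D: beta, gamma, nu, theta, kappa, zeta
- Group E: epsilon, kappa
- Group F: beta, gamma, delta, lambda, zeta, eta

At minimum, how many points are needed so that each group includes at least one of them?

Take H = {delta, kappa, zeta}. Each listed group contains at least one of these, so H is a hitting set of size 3.
No choice of 2 points meets every group, so 3 is the minimum.

3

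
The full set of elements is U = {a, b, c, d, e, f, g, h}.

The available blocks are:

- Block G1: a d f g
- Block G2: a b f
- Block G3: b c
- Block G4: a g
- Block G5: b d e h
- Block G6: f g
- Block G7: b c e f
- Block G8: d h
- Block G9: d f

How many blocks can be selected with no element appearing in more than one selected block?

G3, G4, G8 are pairwise disjoint (G3={b,c}; G4={a,g}; G8={d,h}).
Every remaining block overlaps one of these, and no 4 of the listed blocks are pairwise disjoint, so 3 is the maximum.

3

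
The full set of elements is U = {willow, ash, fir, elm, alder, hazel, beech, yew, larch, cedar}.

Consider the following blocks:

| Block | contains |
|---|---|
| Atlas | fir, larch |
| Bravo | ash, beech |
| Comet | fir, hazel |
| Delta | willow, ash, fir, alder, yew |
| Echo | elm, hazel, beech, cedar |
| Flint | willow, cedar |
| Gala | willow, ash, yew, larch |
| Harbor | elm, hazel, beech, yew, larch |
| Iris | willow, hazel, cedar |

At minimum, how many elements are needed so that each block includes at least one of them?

3

Take H = {willow, fir, beech}. Each listed block contains at least one of these, so H is a hitting set of size 3.
The blocks Atlas, Bravo, Iris are pairwise disjoint, so any hitting set needs a separate element for each — at least 3. Hence 3 is optimal.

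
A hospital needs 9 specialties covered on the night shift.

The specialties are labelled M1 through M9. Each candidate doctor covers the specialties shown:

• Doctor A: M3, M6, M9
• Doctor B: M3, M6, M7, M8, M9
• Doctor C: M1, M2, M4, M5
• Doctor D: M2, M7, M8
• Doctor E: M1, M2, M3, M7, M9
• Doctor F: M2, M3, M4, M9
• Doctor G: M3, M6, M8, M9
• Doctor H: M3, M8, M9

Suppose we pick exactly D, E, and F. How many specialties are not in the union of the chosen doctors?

2

Union of D, E, F = {M1, M2, M3, M4, M7, M8, M9}.
Not covered: M5, M6 — 2 specialties.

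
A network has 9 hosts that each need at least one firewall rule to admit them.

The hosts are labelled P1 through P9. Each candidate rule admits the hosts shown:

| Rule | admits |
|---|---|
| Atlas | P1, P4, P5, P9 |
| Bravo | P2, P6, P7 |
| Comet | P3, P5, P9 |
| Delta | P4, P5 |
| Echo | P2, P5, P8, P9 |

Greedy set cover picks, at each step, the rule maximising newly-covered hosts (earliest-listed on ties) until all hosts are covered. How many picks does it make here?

Greedy: pick Atlas (covers 4 new) → pick Bravo (covers 3 new) → pick Comet (covers 1 new) → pick Echo (covers 1 new). Total picks: 4.

4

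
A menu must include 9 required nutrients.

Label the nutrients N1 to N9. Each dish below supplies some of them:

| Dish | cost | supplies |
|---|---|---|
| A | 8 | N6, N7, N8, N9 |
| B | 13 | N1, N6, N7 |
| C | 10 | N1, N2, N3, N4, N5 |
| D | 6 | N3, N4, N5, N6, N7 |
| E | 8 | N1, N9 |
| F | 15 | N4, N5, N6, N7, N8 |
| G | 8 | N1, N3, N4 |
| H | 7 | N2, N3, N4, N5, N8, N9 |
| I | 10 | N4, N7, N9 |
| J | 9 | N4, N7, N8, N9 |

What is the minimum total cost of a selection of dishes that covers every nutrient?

A, C together cover every nutrient (A ∪ C = {N1, N2, N3, N4, N5, N6, N7, N8, N9}); total cost 8 + 10 = 18.
The greedy pick H, D, E costs 21; no covering selection beats 18.

18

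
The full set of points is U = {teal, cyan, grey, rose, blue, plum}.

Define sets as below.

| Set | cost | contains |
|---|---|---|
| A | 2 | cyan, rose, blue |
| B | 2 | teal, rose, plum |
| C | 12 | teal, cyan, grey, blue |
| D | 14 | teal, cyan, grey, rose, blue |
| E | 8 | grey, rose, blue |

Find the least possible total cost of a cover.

A, B, E together cover every point (A ∪ B ∪ E = {teal, cyan, grey, rose, blue, plum}); total cost 2 + 2 + 8 = 12.
No covering selection has total cost below 12.

12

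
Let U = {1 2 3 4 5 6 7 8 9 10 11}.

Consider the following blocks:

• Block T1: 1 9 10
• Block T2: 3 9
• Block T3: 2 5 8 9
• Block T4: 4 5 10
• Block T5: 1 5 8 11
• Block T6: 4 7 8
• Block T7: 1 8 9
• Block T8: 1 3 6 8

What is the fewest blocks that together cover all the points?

T3 and T4 and T5 and T6 and T8 together: T3 ∪ T4 ∪ T5 ∪ T6 ∪ T8 = {1, 2, 3, 4, 5, 6, 7, 8, 9, 10, 11} — every point is covered.
Only T5 contains 11, so T5 is forced; the remaining 7 points need at least 4 more blocks (each remaining block adds at most 2) — so at least 5 blocks are needed, and 5 is optimal.

5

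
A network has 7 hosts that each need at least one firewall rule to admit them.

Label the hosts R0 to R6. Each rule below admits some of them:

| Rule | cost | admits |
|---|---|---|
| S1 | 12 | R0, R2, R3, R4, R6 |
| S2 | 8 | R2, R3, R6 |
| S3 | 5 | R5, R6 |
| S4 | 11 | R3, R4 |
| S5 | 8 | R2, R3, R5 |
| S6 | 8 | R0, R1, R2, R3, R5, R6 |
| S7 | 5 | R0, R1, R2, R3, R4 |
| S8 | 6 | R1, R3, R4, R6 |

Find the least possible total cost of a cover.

10

S3, S7 together cover every host (S3 ∪ S7 = {R0, R1, R2, R3, R4, R5, R6}); total cost 5 + 5 = 10.
No covering selection has total cost below 10.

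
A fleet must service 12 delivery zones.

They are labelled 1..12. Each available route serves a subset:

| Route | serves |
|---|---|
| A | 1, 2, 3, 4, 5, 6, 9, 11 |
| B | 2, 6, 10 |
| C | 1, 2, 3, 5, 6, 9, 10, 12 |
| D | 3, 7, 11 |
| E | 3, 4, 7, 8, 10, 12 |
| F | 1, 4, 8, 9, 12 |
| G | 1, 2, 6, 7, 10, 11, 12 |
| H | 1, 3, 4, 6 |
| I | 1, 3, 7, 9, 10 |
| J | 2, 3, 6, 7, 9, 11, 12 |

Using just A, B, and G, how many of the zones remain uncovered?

Union of A, B, G = {1, 2, 3, 4, 5, 6, 7, 9, 10, 11, 12}.
Not covered: 8 — 1 zone.

1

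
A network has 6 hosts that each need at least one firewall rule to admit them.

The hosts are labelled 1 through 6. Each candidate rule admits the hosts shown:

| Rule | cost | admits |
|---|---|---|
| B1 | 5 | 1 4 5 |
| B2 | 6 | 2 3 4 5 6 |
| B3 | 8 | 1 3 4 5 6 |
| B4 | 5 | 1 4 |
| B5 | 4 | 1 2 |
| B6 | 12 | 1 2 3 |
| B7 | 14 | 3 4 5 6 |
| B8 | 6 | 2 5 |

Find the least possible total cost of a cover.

B2, B5 together cover every host (B2 ∪ B5 = {1, 2, 3, 4, 5, 6}); total cost 6 + 4 = 10.
No covering selection has total cost below 10.

10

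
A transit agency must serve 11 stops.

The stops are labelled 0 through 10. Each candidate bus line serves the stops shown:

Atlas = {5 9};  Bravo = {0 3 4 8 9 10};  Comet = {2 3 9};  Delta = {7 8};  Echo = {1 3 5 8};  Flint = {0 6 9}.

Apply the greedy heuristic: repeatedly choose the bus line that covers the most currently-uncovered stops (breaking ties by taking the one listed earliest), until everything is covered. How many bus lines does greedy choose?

5

Greedy: pick Bravo (covers 6 new) → pick Echo (covers 2 new) → pick Comet (covers 1 new) → pick Delta (covers 1 new) → pick Flint (covers 1 new). Total picks: 5.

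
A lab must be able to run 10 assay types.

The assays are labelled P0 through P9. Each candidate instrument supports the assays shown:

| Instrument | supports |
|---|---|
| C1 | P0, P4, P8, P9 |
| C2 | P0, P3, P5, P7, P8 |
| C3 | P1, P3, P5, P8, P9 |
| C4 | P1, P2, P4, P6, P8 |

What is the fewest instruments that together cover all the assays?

3

Take {C1, C2, C4}. Their union is {P0, P1, P2, P3, P4, P5, P6, P7, P8, P9}, which is all 10 assays.
Only C4 contains P2, so C4 is forced; the remaining 5 assays need at least 2 more instruments (each remaining instrument adds at most 4) — so at least 3 instruments are needed, and 3 is optimal.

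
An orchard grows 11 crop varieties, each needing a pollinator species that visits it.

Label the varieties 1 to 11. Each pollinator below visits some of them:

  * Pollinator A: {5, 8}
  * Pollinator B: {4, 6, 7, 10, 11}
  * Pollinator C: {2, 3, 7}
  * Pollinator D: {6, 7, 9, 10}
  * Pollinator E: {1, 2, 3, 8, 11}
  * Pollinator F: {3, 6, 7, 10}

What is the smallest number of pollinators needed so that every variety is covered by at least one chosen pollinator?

Take {A, B, D, E}. Their union is {1, 2, 3, 4, 5, 6, 7, 8, 9, 10, 11}, which is all 11 varieties.
No 3 of the 6 pollinators cover everything (all 20 combinations miss at least one variety), so 4 is optimal.

4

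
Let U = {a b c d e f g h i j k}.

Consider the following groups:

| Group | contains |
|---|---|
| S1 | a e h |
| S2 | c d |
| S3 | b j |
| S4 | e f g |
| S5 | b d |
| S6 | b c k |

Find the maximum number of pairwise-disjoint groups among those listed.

S1, S2, S3 are pairwise disjoint (S1={a,e,h}; S2={c,d}; S3={b,j}).
Every remaining group overlaps one of these, and no 4 of the listed groups are pairwise disjoint, so 3 is the maximum.

3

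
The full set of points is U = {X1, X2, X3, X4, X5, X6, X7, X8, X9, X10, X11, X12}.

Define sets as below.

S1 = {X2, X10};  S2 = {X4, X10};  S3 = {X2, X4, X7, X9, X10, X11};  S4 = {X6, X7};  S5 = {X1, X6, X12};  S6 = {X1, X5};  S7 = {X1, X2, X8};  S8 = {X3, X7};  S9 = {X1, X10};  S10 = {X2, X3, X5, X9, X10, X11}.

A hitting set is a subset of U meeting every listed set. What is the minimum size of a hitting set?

3

Take H = {X1, X7, X10}. Each listed set contains at least one of these, so H is a hitting set of size 3.
The sets S2, S4, S7 are pairwise disjoint, so any hitting set needs a separate point for each — at least 3. Hence 3 is optimal.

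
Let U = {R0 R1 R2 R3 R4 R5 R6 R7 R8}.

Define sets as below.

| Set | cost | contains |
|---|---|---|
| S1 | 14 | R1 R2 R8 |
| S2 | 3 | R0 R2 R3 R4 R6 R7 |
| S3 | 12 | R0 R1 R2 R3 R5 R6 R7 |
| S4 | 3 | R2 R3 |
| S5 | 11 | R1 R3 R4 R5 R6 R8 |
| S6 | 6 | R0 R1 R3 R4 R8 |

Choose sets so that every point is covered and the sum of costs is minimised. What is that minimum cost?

S2, S5 together cover every point (S2 ∪ S5 = {R0, R1, R2, R3, R4, R5, R6, R7, R8}); total cost 3 + 11 = 14.
The greedy pick S2, S6, S5 costs 20; no covering selection beats 14.

14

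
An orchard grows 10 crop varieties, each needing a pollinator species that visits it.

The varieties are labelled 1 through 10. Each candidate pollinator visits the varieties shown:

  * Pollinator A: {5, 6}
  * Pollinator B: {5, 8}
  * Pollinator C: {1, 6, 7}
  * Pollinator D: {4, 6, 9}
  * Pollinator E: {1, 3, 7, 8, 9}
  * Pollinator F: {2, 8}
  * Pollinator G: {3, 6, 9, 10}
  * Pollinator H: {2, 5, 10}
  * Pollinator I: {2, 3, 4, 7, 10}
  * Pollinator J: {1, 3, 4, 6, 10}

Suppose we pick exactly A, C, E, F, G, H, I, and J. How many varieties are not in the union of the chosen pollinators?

0

Union of A, C, E, F, G, H, I, J = {1, 2, 3, 4, 5, 6, 7, 8, 9, 10} — that's every variety, so 0 are uncovered.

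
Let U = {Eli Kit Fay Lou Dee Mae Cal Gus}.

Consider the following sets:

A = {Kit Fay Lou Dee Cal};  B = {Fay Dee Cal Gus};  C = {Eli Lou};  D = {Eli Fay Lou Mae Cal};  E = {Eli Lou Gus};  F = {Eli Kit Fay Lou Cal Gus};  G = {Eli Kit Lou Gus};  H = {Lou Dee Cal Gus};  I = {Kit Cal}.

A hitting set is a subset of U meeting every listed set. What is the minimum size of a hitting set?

2

T = {Eli, Cal} meets every set (each contains at least one member of T), and |T| = 2.
The sets B, C are pairwise disjoint, so any hitting set needs a separate item for each — at least 2. Hence 2 is optimal.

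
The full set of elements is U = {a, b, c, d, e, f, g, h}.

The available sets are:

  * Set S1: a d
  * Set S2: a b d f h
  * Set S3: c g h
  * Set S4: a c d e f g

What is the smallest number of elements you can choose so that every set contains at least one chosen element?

2

The 2 elements {d, h} hit every set.
The sets S1, S3 are pairwise disjoint, so any hitting set needs a separate element for each — at least 2. Hence 2 is optimal.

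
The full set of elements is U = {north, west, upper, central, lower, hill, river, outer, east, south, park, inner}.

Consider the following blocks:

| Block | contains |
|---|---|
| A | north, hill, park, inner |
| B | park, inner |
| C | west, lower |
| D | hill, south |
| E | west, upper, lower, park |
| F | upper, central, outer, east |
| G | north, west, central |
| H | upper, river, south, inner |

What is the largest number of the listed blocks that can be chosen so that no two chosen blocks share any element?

4

B, C, D, F are pairwise disjoint (B={park,inner}; C={west,lower}; D={hill,south}; F={upper,central,outer,east}).
Every remaining block overlaps one of these, and no 5 of the listed blocks are pairwise disjoint, so 4 is the maximum.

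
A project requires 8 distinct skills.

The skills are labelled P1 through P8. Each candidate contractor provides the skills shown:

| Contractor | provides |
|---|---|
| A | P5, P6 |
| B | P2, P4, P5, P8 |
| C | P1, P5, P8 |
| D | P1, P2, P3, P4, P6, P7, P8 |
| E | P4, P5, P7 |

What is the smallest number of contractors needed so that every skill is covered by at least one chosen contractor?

2

D and E together: D ∪ E = {P1, P2, P3, P4, P5, P6, P7, P8} — every skill is covered.
No single contractor has all 8 skills (the largest, D, has 7), so 2 is optimal.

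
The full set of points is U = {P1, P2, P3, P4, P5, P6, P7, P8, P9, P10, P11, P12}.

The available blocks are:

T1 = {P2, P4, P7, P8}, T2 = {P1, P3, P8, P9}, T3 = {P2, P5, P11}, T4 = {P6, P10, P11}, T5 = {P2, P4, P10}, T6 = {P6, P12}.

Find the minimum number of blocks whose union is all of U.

5

T1 and T2 and T3 and T5 and T6 together: T1 ∪ T2 ∪ T3 ∪ T5 ∪ T6 = {P1, P2, P3, P4, P5, P6, P7, P8, P9, P10, P11, P12} — every point is covered.
No 4 of the 6 blocks cover everything (all 15 combinations miss at least one point), so 5 is optimal.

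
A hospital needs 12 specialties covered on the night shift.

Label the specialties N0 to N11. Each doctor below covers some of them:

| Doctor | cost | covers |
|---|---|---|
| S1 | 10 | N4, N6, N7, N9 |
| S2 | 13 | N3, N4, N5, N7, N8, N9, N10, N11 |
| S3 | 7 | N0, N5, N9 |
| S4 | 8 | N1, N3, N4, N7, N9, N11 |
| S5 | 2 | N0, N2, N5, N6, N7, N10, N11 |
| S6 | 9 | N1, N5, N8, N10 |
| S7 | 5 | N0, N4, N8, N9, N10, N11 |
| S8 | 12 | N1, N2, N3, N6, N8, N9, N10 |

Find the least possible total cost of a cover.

S4, S5, S7 together cover every specialty (S4 ∪ S5 ∪ S7 = {N0, N1, N2, N3, N4, N5, N6, N7, N8, N9, N10, N11}); total cost 8 + 2 + 5 = 15.
No covering selection has total cost below 15.

15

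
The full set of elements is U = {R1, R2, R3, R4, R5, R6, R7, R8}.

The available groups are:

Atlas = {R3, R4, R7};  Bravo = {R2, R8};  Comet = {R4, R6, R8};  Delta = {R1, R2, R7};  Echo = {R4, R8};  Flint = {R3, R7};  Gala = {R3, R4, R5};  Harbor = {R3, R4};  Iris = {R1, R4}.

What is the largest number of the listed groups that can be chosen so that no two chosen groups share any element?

Bravo, Flint, Iris are pairwise disjoint (Bravo={R2,R8}; Flint={R3,R7}; Iris={R1,R4}).
Every remaining group overlaps one of these, and no 4 of the listed groups are pairwise disjoint, so 3 is the maximum.

3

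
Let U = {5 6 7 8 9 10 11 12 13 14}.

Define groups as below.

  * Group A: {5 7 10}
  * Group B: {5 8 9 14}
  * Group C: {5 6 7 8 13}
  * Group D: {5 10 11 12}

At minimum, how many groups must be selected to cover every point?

3

Take {B, C, D}. Their union is {5, 6, 7, 8, 9, 10, 11, 12, 13, 14}, which is all 10 points.
Only C contains 6, so C is forced; the remaining 5 points need at least 2 more groups (each remaining group adds at most 3) — so at least 3 groups are needed, and 3 is optimal.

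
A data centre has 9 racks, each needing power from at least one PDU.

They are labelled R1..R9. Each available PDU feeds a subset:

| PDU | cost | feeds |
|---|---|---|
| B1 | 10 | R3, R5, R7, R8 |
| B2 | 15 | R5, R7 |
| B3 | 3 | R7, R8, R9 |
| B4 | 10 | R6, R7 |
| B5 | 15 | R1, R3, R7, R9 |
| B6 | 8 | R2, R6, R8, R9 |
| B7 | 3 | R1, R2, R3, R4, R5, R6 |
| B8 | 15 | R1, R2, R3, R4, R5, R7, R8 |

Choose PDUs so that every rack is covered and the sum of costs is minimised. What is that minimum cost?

6

B3, B7 together cover every rack (B3 ∪ B7 = {R1, R2, R3, R4, R5, R6, R7, R8, R9}); total cost 3 + 3 = 6.
No covering selection has total cost below 6.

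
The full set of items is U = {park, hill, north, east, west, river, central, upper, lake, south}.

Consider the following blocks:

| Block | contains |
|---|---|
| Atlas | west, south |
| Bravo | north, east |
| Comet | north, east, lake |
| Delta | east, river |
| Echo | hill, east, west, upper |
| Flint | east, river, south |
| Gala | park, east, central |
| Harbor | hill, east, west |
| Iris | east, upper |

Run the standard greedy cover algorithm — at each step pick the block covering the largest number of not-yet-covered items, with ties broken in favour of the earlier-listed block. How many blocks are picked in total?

4

Greedy: pick Echo (covers 4 new) → pick Comet (covers 2 new) → pick Flint (covers 2 new) → pick Gala (covers 2 new). Total picks: 4.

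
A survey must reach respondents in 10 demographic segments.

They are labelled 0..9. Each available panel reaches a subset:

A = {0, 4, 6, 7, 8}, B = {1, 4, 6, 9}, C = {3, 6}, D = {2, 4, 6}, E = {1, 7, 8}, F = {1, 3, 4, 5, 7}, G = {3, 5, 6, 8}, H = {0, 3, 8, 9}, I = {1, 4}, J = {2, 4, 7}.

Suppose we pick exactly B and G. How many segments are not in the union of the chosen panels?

Union of B, G = {1, 3, 4, 5, 6, 8, 9}.
Not covered: 0, 2, 7 — 3 segments.

3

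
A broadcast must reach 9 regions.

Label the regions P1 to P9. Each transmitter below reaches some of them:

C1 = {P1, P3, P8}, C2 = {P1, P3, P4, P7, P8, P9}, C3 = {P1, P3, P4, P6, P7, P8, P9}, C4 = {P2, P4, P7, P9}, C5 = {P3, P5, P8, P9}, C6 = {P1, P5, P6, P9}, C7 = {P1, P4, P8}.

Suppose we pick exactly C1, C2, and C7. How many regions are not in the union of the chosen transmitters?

3

Union of C1, C2, C7 = {P1, P3, P4, P7, P8, P9}.
Not covered: P2, P5, P6 — 3 regions.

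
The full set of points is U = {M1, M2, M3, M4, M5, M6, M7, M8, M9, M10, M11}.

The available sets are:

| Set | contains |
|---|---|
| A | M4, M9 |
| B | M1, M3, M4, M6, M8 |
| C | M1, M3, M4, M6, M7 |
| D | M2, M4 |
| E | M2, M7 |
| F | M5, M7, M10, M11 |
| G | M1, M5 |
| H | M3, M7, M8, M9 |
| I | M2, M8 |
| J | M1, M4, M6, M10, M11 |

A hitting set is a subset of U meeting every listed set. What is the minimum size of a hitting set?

Take T = {M1, M2, M5, M9}. Each listed set contains at least one of these, so T is a hitting set of size 4.
No choice of 3 points meets every set, so 4 is the minimum.

4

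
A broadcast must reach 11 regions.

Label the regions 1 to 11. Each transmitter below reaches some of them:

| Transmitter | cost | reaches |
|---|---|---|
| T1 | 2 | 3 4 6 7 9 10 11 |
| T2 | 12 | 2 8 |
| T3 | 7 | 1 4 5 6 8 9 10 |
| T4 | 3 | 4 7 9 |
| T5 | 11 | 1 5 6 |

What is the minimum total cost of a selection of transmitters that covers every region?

21

T1, T2, T3 together cover every region (T1 ∪ T2 ∪ T3 = {1, 2, 3, 4, 5, 6, 7, 8, 9, 10, 11}); total cost 2 + 12 + 7 = 21.
No covering selection has total cost below 21.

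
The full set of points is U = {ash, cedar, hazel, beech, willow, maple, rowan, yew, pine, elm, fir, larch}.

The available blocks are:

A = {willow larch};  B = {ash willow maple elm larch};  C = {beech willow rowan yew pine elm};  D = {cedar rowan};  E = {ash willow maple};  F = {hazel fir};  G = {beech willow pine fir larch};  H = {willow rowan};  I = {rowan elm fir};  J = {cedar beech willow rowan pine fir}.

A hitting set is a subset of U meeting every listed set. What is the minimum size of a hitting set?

3

T = {hazel, willow, rowan} meets every block (each contains at least one member of T), and |T| = 3.
The blocks A, D, F are pairwise disjoint, so any hitting set needs a separate point for each — at least 3. Hence 3 is optimal.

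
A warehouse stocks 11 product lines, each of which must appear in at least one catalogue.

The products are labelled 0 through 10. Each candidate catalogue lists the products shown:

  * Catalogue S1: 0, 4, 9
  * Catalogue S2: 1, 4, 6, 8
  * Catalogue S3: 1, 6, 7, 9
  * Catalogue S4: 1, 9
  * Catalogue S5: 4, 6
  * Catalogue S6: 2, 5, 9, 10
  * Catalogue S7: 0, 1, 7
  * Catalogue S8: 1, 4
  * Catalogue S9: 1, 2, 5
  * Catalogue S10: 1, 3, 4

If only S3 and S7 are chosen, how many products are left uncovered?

6

Union of S3, S7 = {0, 1, 6, 7, 9}.
Not covered: 2, 3, 4, 5, 8, 10 — 6 products.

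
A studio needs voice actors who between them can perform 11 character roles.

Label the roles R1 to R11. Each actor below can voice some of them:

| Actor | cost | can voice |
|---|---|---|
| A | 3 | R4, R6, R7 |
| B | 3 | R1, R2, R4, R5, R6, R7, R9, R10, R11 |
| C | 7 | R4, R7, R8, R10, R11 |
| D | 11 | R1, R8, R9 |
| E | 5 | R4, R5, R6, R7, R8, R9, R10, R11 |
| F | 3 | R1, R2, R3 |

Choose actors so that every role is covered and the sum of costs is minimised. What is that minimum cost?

E, F together cover every role (E ∪ F = {R1, R2, R3, R4, R5, R6, R7, R8, R9, R10, R11}); total cost 5 + 3 = 8.
The greedy pick B, F, E costs 11; no covering selection beats 8.

8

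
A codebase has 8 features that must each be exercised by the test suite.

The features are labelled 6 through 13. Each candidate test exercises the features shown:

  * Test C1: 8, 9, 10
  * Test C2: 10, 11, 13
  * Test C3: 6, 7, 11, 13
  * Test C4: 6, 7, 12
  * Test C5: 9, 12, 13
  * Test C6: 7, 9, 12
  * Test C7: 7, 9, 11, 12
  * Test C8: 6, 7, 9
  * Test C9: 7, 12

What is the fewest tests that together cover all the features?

Take {C1, C3, C6}. Their union is {6, 7, 8, 9, 10, 11, 12, 13}, which is all 8 features.
Only C1 contains 8, so C1 is forced; the remaining 5 features need at least 2 more tests (each remaining test adds at most 4) — so at least 3 tests are needed, and 3 is optimal.

3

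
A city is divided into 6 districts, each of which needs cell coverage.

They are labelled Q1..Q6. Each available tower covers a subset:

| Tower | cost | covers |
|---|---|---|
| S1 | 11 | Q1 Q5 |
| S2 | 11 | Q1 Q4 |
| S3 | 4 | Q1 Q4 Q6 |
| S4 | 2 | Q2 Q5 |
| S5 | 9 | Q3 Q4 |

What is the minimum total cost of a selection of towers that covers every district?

15

S3, S4, S5 together cover every district (S3 ∪ S4 ∪ S5 = {Q1, Q2, Q3, Q4, Q5, Q6}); total cost 4 + 2 + 9 = 15.
No covering selection has total cost below 15.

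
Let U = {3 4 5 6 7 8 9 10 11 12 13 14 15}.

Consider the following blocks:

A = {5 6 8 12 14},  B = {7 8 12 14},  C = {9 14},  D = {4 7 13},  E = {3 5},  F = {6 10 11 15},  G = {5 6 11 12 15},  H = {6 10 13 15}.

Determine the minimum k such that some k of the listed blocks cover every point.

5

A, C, D, E, and F cover everything between them: the union {3, 4, 5, 6, 7, 8, 9, 10, 11, 12, 13, 14, 15} is all of U.
No 4 of the 8 blocks cover everything (all 70 combinations miss at least one point), so 5 is optimal.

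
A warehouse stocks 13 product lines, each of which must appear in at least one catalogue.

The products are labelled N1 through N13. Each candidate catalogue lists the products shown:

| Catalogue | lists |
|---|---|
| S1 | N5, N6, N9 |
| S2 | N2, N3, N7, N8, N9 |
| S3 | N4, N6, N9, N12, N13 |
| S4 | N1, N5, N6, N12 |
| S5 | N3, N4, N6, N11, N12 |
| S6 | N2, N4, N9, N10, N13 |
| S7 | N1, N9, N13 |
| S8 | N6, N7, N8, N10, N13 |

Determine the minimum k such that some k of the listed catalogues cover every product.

4

S2 and S4 and S5 and S8 together: S2 ∪ S4 ∪ S5 ∪ S8 = {N1, N2, N3, N4, N5, N6, N7, N8, N9, N10, N11, N12, N13} — every product is covered.
No 3 of the 8 catalogues cover everything (all 56 combinations miss at least one product), so 4 is optimal.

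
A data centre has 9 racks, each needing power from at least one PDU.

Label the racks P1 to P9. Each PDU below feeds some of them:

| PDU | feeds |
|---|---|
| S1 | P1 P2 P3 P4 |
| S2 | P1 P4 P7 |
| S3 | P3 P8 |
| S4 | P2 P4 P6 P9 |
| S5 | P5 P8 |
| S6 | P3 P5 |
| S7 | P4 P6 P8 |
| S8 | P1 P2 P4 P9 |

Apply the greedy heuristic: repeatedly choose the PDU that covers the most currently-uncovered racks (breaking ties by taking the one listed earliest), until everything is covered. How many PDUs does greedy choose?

4

Greedy: pick S1 (covers 4 new) → pick S4 (covers 2 new) → pick S5 (covers 2 new) → pick S2 (covers 1 new). Total picks: 4.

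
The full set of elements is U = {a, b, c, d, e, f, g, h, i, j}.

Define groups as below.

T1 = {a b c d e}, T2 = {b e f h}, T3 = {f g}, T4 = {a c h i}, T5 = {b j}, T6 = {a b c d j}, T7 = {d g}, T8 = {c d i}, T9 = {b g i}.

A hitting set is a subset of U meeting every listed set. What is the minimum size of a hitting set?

Take T = {b, c, g}. Each listed group contains at least one of these, so T is a hitting set of size 3.
The groups T3, T4, T5 are pairwise disjoint, so any hitting set needs a separate element for each — at least 3. Hence 3 is optimal.

3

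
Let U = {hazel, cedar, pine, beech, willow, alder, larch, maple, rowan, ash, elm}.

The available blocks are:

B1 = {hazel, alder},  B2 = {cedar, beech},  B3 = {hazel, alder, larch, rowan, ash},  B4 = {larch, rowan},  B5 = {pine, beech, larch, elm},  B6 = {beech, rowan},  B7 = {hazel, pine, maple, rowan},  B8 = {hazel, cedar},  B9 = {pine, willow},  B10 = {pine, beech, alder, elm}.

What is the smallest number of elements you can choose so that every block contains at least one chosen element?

4

H = {cedar, pine, alder, rowan} meets every block (each contains at least one member of H), and |H| = 4.
The blocks B1, B2, B4, B9 are pairwise disjoint, so any hitting set needs a separate element for each — at least 4. Hence 4 is optimal.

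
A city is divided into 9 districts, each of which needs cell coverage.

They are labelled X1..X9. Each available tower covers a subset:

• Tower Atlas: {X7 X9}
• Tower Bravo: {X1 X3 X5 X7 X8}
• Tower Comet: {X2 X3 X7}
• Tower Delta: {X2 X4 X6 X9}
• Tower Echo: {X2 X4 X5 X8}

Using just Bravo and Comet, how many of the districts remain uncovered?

Union of Bravo, Comet = {X1, X2, X3, X5, X7, X8}.
Not covered: X4, X6, X9 — 3 districts.

3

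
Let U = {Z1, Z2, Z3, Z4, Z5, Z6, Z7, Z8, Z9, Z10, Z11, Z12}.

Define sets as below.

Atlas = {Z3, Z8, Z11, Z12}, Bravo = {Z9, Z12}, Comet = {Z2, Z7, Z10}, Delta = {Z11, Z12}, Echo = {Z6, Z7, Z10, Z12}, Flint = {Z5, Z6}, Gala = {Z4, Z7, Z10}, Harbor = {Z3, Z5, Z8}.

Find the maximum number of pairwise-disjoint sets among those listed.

Delta, Gala, Harbor are pairwise disjoint (Delta={Z11,Z12}; Gala={Z4,Z7,Z10}; Harbor={Z3,Z5,Z8}).
Every remaining set overlaps one of these, and no 4 of the listed sets are pairwise disjoint, so 3 is the maximum.

3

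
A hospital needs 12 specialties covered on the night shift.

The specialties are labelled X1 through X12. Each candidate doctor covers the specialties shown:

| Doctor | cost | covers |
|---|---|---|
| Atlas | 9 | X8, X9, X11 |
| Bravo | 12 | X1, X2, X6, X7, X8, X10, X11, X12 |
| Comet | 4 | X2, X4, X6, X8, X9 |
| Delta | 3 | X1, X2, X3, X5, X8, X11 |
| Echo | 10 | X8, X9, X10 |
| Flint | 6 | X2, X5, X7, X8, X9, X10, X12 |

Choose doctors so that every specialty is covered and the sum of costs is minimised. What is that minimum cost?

Comet, Delta, Flint together cover every specialty (Comet ∪ Delta ∪ Flint = {X1, X2, X3, X4, X5, X6, X7, X8, X9, X10, X11, X12}); total cost 4 + 3 + 6 = 13.
No covering selection has total cost below 13.

13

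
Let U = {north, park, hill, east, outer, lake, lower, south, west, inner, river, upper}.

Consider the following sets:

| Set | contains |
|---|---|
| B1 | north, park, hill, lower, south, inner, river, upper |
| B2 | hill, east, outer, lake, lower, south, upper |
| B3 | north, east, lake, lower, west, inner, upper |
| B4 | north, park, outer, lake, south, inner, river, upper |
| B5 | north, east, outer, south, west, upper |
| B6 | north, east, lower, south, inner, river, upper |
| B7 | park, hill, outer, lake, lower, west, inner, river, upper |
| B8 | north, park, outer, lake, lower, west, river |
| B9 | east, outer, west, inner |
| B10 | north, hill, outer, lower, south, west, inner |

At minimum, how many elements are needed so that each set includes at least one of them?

Take H = {north, outer}. Each listed set contains at least one of these, so H is a hitting set of size 2.
No single element lies in every set, so at least 2 are needed and 2 is optimal.

2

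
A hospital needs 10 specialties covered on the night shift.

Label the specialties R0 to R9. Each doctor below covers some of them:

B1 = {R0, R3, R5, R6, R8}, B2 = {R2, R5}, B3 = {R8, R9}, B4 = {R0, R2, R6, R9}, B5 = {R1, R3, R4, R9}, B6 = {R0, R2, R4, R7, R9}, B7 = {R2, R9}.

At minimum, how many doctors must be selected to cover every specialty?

Take {B1, B5, B6}. Their union is {R0, R1, R2, R3, R4, R5, R6, R7, R8, R9}, which is all 10 specialties.
Only B5 contains R1, so B5 is forced; the remaining 6 specialties need at least 2 more doctors (each remaining doctor adds at most 4) — so at least 3 doctors are needed, and 3 is optimal.

3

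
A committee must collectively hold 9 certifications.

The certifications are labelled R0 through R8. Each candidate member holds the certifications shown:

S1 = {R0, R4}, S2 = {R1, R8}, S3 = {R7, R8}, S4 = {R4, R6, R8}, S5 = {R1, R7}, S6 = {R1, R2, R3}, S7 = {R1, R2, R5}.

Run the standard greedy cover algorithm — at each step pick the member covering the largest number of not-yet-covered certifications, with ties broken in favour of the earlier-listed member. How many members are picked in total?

Greedy: pick S4 (covers 3 new) → pick S6 (covers 3 new) → pick S1 (covers 1 new) → pick S3 (covers 1 new) → pick S7 (covers 1 new). Total picks: 5.

5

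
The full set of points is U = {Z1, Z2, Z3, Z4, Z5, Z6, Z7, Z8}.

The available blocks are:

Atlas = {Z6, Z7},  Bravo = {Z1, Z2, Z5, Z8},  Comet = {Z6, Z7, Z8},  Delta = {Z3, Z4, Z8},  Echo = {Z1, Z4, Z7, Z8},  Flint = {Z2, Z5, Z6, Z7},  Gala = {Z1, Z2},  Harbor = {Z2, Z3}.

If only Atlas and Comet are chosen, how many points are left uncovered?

Union of Atlas, Comet = {Z6, Z7, Z8}.
Not covered: Z1, Z2, Z3, Z4, Z5 — 5 points.

5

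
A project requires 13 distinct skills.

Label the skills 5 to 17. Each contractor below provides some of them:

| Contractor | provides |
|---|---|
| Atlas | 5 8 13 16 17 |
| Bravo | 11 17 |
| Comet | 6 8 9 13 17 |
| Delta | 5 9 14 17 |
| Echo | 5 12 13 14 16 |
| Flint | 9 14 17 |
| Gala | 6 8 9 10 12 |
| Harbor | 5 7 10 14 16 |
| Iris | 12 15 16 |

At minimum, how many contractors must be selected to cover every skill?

4

Take {Bravo, Comet, Harbor, Iris}. Their union is {5, 6, 7, 8, 9, 10, 11, 12, 13, 14, 15, 16, 17}, which is all 13 skills.
Only Bravo contains 11, so Bravo is forced; the remaining 11 skills need at least 3 more contractors (each remaining contractor adds at most 5) — so at least 4 contractors are needed, and 4 is optimal.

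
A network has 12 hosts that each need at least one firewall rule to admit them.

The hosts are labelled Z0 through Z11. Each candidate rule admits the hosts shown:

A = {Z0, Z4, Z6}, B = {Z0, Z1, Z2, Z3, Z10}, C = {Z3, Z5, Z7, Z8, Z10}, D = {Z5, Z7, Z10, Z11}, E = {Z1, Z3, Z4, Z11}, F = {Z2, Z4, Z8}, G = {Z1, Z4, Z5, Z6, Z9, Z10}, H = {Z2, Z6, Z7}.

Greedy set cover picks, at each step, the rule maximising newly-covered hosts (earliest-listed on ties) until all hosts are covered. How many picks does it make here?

4

Greedy: pick G (covers 6 new) → pick B (covers 3 new) → pick C (covers 2 new) → pick D (covers 1 new). Total picks: 4.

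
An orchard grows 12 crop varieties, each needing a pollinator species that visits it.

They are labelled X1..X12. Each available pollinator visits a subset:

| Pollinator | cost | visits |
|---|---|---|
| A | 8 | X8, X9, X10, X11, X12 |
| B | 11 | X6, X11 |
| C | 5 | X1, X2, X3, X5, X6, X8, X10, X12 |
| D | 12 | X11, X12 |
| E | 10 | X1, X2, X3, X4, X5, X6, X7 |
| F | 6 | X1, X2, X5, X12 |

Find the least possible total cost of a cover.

18

A, E together cover every variety (A ∪ E = {X1, X2, X3, X4, X5, X6, X7, X8, X9, X10, X11, X12}); total cost 8 + 10 = 18.
The greedy pick C, A, E costs 23; no covering selection beats 18.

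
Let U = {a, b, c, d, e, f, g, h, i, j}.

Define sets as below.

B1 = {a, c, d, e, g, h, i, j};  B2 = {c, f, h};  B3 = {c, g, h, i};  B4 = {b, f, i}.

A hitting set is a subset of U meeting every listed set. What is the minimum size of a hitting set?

T = {b, h} meets every set (each contains at least one member of T), and |T| = 2.
No single item lies in every set, so at least 2 are needed and 2 is optimal.

2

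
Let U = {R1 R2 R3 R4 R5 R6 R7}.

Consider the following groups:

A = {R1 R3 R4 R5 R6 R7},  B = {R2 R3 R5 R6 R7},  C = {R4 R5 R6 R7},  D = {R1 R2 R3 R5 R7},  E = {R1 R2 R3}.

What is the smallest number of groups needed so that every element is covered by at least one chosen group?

C and E together: C ∪ E = {R1, R2, R3, R4, R5, R6, R7} — every element is covered.
No single group has all 7 elements (the largest, A, has 6), so 2 is optimal.

2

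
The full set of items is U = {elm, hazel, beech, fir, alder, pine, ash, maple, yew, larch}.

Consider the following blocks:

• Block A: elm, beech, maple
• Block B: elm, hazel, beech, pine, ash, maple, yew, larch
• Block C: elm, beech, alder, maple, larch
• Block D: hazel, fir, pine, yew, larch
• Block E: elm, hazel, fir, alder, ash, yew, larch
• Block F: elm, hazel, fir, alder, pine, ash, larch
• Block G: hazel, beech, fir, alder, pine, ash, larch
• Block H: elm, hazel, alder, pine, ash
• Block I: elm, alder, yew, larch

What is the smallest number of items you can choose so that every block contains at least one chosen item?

2

Take T = {elm, hazel}. Each listed block contains at least one of these, so T is a hitting set of size 2.
The blocks A, D are pairwise disjoint, so any hitting set needs a separate item for each — at least 2. Hence 2 is optimal.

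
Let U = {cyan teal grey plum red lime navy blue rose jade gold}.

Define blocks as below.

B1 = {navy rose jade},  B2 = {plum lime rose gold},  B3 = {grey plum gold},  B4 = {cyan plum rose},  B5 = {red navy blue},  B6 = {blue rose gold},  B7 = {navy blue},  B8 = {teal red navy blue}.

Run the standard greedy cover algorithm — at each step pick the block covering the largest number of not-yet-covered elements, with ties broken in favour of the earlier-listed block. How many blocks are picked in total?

5

Greedy: pick B2 (covers 4 new) → pick B8 (covers 4 new) → pick B1 (covers 1 new) → pick B3 (covers 1 new) → pick B4 (covers 1 new). Total picks: 5.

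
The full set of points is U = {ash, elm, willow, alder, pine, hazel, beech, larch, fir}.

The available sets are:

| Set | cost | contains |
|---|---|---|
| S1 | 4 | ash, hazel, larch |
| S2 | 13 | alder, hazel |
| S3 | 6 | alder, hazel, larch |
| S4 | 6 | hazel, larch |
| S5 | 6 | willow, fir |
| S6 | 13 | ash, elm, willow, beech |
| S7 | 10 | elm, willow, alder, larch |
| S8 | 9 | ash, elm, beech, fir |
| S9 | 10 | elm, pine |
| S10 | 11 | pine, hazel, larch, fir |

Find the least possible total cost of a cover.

30

S7, S8, S10 together cover every point (S7 ∪ S8 ∪ S10 = {ash, elm, willow, alder, pine, hazel, beech, larch, fir}); total cost 10 + 9 + 11 = 30.
The greedy pick S1, S5, S8, S3, S9 costs 35; no covering selection beats 30.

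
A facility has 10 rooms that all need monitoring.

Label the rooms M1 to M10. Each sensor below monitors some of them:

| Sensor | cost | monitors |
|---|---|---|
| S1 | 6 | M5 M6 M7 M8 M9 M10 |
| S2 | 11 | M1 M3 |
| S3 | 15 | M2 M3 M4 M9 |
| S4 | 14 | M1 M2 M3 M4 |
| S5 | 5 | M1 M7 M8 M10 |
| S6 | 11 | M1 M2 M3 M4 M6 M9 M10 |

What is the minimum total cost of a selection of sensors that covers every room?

17

S1, S6 together cover every room (S1 ∪ S6 = {M1, M2, M3, M4, M5, M6, M7, M8, M9, M10}); total cost 6 + 11 = 17.
No covering selection has total cost below 17.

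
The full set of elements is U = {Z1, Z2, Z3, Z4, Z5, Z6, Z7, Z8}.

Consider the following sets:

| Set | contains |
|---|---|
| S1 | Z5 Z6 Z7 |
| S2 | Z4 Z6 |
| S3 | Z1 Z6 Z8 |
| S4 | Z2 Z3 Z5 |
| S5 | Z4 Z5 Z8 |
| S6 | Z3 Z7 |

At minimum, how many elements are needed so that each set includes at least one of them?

3

The 3 elements {Z3, Z5, Z6} hit every set.
No choice of 2 elements meets every set, so 3 is the minimum.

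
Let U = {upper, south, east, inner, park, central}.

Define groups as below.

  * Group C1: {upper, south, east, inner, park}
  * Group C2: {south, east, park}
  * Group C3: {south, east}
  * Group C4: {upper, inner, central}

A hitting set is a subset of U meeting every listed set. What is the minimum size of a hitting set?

2

The 2 elements {upper, east} hit every group.
The groups C3, C4 are pairwise disjoint, so any hitting set needs a separate element for each — at least 2. Hence 2 is optimal.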